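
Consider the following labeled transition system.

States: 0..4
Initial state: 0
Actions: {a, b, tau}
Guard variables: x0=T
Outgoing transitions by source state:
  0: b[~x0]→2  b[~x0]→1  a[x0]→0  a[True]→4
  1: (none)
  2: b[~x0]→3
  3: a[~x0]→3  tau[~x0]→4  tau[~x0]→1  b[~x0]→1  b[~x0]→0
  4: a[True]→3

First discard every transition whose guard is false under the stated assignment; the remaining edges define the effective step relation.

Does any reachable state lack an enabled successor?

Reach set: {0,3,4}
  0: a→0  a→4  [deg 2]
  3: ∅  [deadlock]
  4: a→3  [deg 1]
trace reaching 3: a·a

Answer: DEADLOCK at state 3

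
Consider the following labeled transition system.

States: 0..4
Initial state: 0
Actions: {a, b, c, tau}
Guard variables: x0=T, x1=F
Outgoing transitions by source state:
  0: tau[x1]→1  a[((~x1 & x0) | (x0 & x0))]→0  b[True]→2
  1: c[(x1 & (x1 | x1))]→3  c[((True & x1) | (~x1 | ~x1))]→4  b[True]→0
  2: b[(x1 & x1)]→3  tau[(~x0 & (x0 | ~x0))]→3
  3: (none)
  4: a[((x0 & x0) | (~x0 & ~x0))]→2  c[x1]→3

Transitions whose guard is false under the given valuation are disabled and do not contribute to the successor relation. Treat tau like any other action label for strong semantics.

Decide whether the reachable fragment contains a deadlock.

Reach set: {0,2}
  0: a→0  b→2  [deg 2]
  2: ∅  [no exit]
trace reaching 2: b

Answer: DEADLOCK at state 2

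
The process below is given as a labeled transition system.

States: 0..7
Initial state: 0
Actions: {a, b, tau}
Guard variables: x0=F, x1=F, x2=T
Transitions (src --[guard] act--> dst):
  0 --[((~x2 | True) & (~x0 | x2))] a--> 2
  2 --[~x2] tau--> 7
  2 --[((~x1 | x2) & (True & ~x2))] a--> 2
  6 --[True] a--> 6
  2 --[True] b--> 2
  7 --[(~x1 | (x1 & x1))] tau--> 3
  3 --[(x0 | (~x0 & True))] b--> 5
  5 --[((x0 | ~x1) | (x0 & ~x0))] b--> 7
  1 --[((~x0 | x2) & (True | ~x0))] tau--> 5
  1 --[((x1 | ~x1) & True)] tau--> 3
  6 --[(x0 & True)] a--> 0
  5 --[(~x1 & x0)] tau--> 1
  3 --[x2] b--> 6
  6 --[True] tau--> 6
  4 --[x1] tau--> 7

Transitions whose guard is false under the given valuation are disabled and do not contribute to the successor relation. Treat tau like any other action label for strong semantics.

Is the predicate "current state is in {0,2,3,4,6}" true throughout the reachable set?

Safe = {0,2,3,4,6}
R = {0,2}
  0: ok
  2: ok

Answer: INVARIANT HOLDS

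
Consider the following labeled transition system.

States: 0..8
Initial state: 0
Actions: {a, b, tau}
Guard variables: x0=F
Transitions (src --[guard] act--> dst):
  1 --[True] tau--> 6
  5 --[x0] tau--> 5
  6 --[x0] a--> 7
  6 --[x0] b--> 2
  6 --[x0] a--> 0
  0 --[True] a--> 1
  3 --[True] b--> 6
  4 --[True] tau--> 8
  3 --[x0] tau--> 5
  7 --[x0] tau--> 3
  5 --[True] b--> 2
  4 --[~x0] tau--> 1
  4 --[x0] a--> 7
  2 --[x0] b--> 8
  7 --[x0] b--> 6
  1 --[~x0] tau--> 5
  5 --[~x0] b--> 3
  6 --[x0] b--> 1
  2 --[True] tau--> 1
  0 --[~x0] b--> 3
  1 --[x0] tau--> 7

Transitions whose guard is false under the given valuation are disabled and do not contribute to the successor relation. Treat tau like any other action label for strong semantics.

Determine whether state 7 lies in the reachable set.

Answer: UNREACHABLE

Analysis:
After dropping false guards: 10 live edges.
depth 0: {0}
depth 1: {1,3}  now seen {0,1,3}
depth 2: {5,6}  now seen {0,1,3,5,6}
depth 3: {2}  now seen {0,1,2,3,5,6}
Reachable = {0,1,2,3,5,6}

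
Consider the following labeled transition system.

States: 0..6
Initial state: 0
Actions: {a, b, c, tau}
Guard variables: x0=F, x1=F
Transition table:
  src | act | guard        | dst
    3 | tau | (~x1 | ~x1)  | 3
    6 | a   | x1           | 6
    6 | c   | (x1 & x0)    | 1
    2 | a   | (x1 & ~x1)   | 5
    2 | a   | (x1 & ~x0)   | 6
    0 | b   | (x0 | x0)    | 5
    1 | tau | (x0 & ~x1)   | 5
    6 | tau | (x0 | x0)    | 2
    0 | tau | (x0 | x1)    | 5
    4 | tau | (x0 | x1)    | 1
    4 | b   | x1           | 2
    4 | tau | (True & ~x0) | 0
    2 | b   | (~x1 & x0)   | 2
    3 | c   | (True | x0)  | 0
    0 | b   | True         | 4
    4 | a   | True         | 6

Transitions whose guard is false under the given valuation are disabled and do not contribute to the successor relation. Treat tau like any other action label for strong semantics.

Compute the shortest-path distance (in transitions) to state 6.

BFS to 6:
  Layer 0: {0}
  Layer 1: {4}
  Layer 2: {6}
depth(6)=2, e.g. b·a

Answer: 2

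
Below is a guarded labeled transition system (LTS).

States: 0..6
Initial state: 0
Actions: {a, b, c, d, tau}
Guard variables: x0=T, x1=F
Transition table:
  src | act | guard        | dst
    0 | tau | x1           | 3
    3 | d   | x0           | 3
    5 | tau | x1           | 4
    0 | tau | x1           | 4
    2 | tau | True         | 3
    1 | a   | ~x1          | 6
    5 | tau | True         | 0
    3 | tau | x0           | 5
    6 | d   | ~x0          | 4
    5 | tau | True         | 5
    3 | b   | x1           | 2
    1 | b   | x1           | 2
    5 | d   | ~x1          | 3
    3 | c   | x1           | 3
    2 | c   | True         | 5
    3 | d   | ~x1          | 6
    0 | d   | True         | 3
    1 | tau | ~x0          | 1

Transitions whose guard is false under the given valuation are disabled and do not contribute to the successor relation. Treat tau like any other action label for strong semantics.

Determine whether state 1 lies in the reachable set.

Answer: UNREACHABLE

Working:
10 transition(s) survive guard evaluation.
Layer 0: {0}
Layer 1: {3}  total {0,3}
Layer 2: {5,6}  total {0,3,5,6}
Reachable = {0,3,5,6}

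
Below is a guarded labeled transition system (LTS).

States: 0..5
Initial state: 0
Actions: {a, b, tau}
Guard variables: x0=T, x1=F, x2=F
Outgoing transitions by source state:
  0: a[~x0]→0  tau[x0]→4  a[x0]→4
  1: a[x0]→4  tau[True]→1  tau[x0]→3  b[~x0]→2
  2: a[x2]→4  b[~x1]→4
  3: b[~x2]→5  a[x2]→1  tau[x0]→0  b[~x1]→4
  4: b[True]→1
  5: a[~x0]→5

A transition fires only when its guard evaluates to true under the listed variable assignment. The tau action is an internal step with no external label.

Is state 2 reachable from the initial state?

10 transition(s) survive guard evaluation.
Layer 0: {0}
Layer 1: {4}  now seen {0,4}
Layer 2: {1}  now seen {0,1,4}
Layer 3: {3}  now seen {0,1,3,4}
Layer 4: {5}  now seen {0,1,3,4,5}
Reachable = {0,1,3,4,5}

Answer: UNREACHABLE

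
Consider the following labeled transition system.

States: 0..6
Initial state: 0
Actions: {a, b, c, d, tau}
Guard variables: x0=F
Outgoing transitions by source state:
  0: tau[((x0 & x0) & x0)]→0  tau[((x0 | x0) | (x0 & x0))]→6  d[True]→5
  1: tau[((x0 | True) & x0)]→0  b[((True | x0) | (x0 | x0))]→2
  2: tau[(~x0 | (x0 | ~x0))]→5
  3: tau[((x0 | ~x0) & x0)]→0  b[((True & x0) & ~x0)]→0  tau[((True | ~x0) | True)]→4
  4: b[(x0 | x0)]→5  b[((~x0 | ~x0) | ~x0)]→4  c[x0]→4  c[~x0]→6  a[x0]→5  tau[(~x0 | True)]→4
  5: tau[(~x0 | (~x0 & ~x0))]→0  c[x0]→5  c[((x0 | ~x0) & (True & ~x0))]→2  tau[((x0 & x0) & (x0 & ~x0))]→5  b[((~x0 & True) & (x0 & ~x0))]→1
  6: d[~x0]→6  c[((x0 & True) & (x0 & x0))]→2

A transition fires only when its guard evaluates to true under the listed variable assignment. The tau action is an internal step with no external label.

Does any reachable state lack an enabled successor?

R = {0,2,5}
  0: d→5  [1 exit(s)]
  2: tau→5  [1 exit(s)]
  5: c→2  tau→0  [2 exit(s)]

Answer: DEADLOCK-FREE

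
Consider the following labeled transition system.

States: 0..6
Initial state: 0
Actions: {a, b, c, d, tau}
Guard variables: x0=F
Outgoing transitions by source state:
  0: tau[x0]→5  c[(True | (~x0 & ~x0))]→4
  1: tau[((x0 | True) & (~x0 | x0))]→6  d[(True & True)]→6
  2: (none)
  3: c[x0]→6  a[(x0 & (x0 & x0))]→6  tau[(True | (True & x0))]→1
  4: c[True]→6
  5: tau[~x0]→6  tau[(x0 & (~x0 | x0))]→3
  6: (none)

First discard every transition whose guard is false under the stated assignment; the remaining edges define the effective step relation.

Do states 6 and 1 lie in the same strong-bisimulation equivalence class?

Answer: NOT BISIMILAR

Trace:
Compute ~ classes (split until stable):
  P[0] = {{0,1,2,3,4,5,6}}
  P[1] = {{0,4},{1},{2,6},{3,5}}
  P[2] = {{0},{1},{2,6},{3},{4},{5}}
Fixed point at round 3; 6 class(es).
[6]={2,6}  [1]={1}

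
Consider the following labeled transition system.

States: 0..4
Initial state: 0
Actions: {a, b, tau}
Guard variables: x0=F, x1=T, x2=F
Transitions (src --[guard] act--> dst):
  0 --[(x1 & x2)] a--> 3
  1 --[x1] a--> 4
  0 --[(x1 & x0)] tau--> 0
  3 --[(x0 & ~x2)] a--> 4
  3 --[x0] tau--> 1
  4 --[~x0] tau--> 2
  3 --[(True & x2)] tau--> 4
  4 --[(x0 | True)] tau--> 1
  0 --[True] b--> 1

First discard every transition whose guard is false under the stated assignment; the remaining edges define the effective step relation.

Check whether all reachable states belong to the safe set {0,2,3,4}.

Safe = {0,2,3,4}
Reachable = {0,1,2,4}
  0: ✓
  1: ✗ unsafe
  2: ✓
  4: ✓
reach 1 via b — violates

Answer: INVARIANT VIOLATED at state 1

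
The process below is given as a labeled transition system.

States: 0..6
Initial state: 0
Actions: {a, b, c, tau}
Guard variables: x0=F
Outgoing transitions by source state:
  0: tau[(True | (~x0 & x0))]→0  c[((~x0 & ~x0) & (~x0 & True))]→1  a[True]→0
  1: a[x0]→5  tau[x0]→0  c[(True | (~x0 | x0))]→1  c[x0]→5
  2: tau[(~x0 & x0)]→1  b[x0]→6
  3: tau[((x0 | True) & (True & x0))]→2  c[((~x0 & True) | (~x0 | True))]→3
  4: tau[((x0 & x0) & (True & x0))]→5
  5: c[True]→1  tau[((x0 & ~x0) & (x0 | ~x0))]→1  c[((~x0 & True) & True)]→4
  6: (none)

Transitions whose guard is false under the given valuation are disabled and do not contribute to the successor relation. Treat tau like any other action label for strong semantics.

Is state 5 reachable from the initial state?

7 transition(s) survive guard evaluation.
depth 0: {0}
depth 1: {1}  cumulative {0,1}
Reach set: {0,1}

Answer: UNREACHABLE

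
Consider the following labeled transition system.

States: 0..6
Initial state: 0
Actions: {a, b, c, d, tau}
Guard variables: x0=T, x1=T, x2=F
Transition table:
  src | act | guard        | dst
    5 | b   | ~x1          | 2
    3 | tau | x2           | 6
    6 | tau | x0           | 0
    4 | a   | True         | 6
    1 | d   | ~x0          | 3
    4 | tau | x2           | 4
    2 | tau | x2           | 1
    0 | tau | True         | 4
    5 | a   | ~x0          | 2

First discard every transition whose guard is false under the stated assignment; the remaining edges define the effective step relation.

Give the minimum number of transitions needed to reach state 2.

BFS to 2:
  Layer 0: {0}
  Layer 1: {4}
  Layer 2: {6}
2 never appears.

Answer: UNREACHABLE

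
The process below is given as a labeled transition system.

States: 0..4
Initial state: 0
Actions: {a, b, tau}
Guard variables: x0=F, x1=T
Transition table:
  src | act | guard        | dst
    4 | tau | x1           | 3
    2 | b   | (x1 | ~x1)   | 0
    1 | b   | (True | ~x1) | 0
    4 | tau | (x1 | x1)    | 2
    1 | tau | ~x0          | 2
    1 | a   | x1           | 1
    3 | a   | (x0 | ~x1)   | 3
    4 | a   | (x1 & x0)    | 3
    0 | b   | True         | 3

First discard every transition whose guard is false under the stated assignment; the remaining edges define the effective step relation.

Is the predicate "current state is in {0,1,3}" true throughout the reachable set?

Answer: INVARIANT HOLDS

Trace:
Safe = {0,1,3}
Reachable = {0,3}
  0: ok
  3: ok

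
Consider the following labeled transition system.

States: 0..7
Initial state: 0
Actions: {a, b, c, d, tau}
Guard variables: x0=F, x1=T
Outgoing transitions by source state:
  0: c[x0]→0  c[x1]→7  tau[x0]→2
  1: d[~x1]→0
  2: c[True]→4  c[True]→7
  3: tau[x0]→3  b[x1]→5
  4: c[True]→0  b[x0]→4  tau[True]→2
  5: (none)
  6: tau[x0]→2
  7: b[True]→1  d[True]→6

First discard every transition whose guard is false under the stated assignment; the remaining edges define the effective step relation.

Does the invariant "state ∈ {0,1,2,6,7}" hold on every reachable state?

Answer: INVARIANT HOLDS

Analysis:
Allowed set {0,1,2,6,7}
R = {0,1,6,7}
  0: ok
  1: ok
  6: ok
  7: ok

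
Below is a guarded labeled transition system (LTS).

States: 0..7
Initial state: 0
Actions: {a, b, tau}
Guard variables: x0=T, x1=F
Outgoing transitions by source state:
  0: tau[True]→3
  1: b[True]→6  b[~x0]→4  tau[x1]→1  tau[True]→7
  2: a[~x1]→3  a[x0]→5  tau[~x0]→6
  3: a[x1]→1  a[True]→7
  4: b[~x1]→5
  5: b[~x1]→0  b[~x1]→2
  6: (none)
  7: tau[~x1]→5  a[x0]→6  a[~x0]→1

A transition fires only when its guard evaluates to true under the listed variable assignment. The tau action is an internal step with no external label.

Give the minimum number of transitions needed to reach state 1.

Answer: UNREACHABLE

Analysis:
Layered search for 1:
  L0 = {0}
  L1 = {3}
  L2 = {7}
  L3 = {5,6}
  L4 = {2}
1 never appears.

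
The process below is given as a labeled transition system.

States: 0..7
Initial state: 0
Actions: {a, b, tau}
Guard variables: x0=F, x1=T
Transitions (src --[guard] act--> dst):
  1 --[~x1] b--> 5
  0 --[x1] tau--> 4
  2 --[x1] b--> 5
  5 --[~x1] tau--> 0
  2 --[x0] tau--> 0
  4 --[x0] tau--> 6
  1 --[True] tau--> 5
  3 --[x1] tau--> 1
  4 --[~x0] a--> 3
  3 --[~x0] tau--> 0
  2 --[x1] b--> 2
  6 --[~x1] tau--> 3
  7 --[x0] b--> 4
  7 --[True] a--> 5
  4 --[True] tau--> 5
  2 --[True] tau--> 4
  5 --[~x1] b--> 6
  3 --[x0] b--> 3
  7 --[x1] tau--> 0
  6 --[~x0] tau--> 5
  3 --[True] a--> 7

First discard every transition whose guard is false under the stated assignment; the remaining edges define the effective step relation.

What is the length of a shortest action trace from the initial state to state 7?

Layered search for 7:
  depth 0: {0}
  depth 1: {4}
  depth 2: {3,5}
  depth 3: {1,7}
7 enters at depth 3; path tau·a·a

Answer: 3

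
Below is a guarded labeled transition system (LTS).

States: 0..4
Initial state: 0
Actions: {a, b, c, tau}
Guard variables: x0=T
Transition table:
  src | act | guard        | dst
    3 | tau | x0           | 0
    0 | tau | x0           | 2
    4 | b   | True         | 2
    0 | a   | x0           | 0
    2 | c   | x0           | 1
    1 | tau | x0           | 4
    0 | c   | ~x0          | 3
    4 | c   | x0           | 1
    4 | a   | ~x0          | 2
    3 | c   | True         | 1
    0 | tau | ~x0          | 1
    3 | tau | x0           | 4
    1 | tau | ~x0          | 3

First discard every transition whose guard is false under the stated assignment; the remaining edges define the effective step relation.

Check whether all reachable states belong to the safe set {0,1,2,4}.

Answer: INVARIANT HOLDS

Trace:
Inv-set: {0,1,2,4}
Reach set: {0,1,2,4}
  0: safe
  1: safe
  2: safe
  4: safe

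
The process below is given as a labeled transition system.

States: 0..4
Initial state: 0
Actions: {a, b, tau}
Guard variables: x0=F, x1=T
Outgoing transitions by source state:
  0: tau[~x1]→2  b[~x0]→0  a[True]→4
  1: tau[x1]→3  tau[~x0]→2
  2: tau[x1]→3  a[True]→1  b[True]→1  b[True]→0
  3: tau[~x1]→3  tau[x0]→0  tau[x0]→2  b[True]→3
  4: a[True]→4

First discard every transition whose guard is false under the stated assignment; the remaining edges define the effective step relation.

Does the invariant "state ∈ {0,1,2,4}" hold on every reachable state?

Answer: INVARIANT HOLDS

Analysis:
Inv-set: {0,1,2,4}
R = {0,4}
  0: ✓
  4: ✓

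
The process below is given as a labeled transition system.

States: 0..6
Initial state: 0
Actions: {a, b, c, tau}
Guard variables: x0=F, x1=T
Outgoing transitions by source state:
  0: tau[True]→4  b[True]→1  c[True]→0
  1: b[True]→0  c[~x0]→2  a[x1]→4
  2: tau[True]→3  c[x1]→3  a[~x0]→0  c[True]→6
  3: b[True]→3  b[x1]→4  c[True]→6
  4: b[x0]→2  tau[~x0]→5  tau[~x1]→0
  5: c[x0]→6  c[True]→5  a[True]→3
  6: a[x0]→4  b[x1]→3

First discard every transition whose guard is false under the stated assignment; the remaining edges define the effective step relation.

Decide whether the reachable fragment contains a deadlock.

Reachable = {0,1,2,3,4,5,6}
  0: b→1  c→0  tau→4  [deg 3]
  1: a→4  b→0  c→2  [deg 3]
  2: a→0  c→3  c→6  tau→3  [deg 4]
  3: b→3  b→4  c→6  [deg 3]
  4: tau→5  [deg 1]
  5: a→3  c→5  [deg 2]
  6: b→3  [deg 1]

Answer: DEADLOCK-FREE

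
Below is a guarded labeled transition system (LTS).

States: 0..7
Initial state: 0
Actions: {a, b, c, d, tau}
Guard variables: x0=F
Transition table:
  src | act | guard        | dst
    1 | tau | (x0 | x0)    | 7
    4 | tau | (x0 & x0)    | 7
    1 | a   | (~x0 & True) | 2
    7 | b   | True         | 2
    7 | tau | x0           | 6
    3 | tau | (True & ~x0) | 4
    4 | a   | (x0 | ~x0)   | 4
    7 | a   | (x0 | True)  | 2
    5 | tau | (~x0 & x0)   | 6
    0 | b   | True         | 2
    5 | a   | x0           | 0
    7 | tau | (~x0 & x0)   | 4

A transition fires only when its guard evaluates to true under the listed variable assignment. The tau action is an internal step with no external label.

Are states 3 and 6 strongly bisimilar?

Refine partition for ~:
  P[0] = {{0,1,2,3,4,5,6,7}}
  P[1] = {{0},{1,4},{2,5,6},{3},{7}}
  P[2] = {{0},{1},{2,5,6},{3},{4},{7}}
6 equivalence class(es) (converged in 3)
[3]={3}  [6]={2,5,6}

Answer: NOT BISIMILAR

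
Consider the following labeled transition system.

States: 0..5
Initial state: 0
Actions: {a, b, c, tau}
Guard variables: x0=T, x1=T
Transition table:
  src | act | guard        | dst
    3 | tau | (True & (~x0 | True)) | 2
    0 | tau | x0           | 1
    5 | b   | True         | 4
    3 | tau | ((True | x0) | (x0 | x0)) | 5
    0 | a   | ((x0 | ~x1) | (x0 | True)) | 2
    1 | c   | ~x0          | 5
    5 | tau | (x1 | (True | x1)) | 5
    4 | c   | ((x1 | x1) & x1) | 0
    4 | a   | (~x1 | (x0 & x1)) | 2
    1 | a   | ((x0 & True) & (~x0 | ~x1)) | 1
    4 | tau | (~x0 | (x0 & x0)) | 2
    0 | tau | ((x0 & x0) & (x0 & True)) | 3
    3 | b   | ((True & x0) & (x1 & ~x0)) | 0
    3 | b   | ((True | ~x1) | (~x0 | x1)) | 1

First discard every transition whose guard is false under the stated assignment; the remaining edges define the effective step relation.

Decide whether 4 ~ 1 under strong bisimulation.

Answer: NOT BISIMILAR

Working:
Compute ~ classes (split until stable):
  P[0] = {{0,1,2,3,4,5}}
  P[1] = {{0},{1,2},{3,5},{4}}
  P[2] = {{0},{1,2},{3},{4},{5}}
Fixed point at round 3; 5 class(es).
class of 4: {4}; class of 1: {1,2}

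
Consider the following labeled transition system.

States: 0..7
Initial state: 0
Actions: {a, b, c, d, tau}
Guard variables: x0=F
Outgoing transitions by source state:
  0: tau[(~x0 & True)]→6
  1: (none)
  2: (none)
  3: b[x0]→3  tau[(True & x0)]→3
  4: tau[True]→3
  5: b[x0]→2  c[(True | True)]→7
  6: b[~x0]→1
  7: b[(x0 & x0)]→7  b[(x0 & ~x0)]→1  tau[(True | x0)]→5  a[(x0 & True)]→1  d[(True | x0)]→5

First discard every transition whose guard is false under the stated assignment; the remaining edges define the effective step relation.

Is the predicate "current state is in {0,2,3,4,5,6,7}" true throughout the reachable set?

Answer: INVARIANT VIOLATED at state 1

Working:
Safe = {0,2,3,4,5,6,7}
Reachable = {0,1,6}
  0: ✓
  1: VIOLATES
  6: ✓
counterexample path to 1: tau·b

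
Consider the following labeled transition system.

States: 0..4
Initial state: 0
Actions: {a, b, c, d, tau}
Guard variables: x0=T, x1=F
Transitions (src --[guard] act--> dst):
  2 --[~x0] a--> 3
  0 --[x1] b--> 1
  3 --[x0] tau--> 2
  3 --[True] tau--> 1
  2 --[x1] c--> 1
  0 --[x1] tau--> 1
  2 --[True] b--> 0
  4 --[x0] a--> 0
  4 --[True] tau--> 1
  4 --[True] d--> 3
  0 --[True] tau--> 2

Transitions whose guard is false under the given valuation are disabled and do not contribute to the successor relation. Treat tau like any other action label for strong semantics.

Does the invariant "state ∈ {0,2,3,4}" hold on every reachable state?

Answer: INVARIANT HOLDS

Working:
Safe = {0,2,3,4}
Reachable = {0,2}
  0: ok
  2: ok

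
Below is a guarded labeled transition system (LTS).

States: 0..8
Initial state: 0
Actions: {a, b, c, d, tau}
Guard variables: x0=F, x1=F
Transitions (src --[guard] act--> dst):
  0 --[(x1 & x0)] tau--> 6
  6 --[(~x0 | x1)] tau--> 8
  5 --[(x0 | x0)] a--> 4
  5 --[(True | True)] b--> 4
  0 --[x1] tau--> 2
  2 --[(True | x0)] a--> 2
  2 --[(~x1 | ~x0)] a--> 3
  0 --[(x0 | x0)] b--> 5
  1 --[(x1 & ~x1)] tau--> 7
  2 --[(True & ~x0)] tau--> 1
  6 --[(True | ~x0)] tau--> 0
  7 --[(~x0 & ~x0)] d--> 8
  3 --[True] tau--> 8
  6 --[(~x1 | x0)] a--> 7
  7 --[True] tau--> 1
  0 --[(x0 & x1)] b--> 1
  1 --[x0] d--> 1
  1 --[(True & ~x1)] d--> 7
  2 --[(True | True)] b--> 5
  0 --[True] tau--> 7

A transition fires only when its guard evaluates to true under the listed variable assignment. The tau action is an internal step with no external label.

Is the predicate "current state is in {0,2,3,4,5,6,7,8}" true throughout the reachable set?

Answer: INVARIANT VIOLATED at state 1

Working:
Inv-set: {0,2,3,4,5,6,7,8}
Reachable = {0,1,7,8}
  0: safe
  1: ✗ unsafe
  7: safe
  8: safe
witness against invariant: tau·tau → 1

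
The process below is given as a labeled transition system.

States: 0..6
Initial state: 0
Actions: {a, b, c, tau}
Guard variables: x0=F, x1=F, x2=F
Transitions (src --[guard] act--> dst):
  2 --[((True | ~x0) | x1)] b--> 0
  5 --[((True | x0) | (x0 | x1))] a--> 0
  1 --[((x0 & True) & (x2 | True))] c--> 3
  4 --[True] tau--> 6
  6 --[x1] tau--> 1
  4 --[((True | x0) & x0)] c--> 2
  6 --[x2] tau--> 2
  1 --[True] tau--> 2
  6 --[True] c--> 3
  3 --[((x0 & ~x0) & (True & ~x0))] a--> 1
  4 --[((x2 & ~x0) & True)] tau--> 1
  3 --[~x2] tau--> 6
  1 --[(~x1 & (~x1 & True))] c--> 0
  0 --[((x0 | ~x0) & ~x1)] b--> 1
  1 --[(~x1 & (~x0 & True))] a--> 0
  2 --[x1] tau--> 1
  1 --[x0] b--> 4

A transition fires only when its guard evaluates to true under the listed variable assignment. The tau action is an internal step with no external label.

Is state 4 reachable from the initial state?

Answer: UNREACHABLE

Working:
9 transition(s) survive guard evaluation.
Layer 0: {0}
Layer 1: {1}  cumulative {0,1}
Layer 2: {2}  cumulative {0,1,2}
Reach set: {0,1,2}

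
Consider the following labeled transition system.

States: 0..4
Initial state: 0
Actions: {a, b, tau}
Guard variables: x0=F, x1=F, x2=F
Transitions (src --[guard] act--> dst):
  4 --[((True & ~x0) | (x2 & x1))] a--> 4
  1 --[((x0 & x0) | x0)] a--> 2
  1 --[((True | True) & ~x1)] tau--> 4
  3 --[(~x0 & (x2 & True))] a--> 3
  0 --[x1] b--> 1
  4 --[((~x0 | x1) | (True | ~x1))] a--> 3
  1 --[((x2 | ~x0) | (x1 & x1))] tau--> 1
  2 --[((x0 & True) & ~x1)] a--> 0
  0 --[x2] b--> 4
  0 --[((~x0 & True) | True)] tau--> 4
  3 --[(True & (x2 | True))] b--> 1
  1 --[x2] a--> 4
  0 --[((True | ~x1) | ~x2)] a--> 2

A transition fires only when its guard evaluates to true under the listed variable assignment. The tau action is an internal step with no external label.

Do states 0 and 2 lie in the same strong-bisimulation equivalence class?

Bisimulation quotient by refinement:
  π0 = {{0,1,2,3,4}}
  π1 = {{0},{1},{2},{3},{4}}
stable after 2 split(s): 5 block(s)
0∈{0}, 2∈{2}

Answer: NOT BISIMILAR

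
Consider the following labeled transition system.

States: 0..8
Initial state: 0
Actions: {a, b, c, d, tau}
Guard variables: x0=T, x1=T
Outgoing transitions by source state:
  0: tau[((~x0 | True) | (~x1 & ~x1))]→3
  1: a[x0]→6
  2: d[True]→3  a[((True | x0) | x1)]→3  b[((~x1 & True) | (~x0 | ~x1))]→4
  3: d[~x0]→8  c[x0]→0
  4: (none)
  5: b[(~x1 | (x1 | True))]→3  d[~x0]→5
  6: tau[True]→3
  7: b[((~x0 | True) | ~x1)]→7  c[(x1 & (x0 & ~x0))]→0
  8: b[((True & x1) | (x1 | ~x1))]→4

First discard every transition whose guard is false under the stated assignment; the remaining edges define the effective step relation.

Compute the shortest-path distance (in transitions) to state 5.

Breadth-first toward 5:
  Layer 0: {0}
  Layer 1: {3}
5 never appears.

Answer: UNREACHABLE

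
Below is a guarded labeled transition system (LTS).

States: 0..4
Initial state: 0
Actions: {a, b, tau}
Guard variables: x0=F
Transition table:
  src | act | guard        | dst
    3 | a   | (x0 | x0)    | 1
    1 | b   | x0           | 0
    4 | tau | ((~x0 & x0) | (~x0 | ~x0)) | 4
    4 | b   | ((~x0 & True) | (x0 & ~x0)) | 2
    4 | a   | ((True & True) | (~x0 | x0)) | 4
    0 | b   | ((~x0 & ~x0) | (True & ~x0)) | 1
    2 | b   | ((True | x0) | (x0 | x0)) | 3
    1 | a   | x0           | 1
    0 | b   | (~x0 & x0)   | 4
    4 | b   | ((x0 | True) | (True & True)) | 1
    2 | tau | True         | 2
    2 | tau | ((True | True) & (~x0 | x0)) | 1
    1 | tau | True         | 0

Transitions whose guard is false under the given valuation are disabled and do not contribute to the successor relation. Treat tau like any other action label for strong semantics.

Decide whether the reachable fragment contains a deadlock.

Answer: DEADLOCK-FREE

Working:
R = {0,1}
  0: b→1  [deg 1]
  1: tau→0  [deg 1]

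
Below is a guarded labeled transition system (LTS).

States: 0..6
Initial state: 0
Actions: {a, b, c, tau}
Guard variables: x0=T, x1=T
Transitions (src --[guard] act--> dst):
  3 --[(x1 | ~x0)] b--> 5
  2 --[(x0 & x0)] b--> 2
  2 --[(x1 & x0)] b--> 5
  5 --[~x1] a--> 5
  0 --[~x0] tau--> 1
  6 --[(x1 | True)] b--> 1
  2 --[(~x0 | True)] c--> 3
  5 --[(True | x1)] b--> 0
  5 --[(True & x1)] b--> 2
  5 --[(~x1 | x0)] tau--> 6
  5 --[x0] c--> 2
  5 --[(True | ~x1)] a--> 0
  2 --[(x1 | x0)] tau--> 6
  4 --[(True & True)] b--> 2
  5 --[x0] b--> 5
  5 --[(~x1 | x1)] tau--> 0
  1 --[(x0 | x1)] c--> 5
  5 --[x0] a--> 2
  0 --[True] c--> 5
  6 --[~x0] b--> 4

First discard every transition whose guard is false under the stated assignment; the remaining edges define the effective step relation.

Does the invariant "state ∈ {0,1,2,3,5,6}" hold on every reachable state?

Safe = {0,1,2,3,5,6}
Reachable = {0,1,2,3,5,6}
  0: ok
  1: ok
  2: ok
  3: ok
  5: ok
  6: ok

Answer: INVARIANT HOLDS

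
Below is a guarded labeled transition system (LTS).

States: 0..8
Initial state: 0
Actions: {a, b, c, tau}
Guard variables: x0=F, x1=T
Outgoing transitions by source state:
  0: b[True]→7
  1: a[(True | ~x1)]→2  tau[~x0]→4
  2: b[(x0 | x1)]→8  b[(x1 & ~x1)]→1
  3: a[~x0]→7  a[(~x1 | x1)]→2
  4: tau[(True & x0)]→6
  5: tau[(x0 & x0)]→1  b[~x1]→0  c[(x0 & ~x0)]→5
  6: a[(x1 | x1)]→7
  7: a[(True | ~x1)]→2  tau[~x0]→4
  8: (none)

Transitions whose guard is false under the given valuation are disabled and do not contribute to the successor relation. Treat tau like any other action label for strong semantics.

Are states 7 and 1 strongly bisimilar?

Answer: BISIMILAR

Analysis:
Bisimulation quotient by refinement:
  P[0] = {{0,1,2,3,4,5,6,7,8}}
  P[1] = {{0,2},{1,7},{3,6},{4,5,8}}
  P[2] = {{0},{1,7},{2},{3},{4,5,8},{6}}
6 equivalence class(es) (converged in 3)
[7]={1,7}  [1]={1,7}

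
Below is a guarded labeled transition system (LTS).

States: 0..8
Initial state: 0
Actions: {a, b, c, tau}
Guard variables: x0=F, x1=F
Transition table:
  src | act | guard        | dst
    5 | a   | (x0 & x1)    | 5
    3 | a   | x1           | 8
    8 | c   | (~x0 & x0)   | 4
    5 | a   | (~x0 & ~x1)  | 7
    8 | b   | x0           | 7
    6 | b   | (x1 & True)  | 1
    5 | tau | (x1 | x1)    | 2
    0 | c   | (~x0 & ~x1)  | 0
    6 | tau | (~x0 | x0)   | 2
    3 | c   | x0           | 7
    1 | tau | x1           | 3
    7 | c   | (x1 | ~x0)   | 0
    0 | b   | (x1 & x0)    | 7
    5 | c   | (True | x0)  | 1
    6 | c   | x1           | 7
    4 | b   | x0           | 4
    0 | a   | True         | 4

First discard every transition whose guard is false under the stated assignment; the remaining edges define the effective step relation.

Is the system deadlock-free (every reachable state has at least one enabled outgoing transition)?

Answer: DEADLOCK at state 4

Analysis:
Reach set: {0,4}
  0: a→4  c→0  [deg 2]
  4: ∅  [no exit]
witness 4: a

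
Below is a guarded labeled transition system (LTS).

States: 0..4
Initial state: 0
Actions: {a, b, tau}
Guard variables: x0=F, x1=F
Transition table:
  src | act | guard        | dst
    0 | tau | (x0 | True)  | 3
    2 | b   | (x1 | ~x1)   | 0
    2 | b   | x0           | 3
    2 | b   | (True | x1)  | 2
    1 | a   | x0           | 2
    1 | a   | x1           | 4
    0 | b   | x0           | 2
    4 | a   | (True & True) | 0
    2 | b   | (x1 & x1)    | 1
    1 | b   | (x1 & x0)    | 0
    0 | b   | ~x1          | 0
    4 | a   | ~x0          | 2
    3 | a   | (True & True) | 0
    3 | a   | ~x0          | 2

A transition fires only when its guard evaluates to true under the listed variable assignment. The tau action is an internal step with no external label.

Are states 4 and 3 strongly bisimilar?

Compute ~ classes (split until stable):
  π0 = {{0,1,2,3,4}}
  π1 = {{0},{1},{2},{3,4}}
4 equivalence class(es) (converged in 2)
[4]={3,4}  [3]={3,4}

Answer: BISIMILAR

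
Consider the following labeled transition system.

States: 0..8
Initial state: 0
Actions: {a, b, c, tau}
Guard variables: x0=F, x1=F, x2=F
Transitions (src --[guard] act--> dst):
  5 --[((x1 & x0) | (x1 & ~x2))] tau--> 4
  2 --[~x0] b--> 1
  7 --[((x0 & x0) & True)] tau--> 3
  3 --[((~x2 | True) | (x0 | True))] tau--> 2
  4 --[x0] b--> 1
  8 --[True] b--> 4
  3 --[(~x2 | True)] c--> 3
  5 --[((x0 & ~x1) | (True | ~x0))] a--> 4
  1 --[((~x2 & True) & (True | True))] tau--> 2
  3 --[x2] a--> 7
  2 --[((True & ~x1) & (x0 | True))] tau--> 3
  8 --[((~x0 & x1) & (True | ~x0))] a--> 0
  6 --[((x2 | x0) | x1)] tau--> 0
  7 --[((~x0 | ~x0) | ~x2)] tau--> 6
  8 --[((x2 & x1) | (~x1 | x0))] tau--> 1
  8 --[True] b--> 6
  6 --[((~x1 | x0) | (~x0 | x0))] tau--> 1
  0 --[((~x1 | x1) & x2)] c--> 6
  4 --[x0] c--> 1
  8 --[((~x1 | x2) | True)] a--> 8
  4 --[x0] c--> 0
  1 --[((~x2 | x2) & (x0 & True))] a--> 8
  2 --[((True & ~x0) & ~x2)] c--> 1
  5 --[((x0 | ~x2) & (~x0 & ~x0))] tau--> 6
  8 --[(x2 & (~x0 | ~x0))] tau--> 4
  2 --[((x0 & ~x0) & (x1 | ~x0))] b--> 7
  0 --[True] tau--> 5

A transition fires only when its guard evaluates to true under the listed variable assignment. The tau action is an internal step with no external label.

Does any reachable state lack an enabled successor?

Reachable = {0,1,2,3,4,5,6}
  0: tau→5  [1 out]
  1: tau→2  [1 out]
  2: b→1  c→1  tau→3  [3 out]
  3: c→3  tau→2  [2 out]
  4: ∅  [no exit]
  5: a→4  tau→6  [2 out]
  6: tau→1  [1 out]
trace reaching 4: tau·a

Answer: DEADLOCK at state 4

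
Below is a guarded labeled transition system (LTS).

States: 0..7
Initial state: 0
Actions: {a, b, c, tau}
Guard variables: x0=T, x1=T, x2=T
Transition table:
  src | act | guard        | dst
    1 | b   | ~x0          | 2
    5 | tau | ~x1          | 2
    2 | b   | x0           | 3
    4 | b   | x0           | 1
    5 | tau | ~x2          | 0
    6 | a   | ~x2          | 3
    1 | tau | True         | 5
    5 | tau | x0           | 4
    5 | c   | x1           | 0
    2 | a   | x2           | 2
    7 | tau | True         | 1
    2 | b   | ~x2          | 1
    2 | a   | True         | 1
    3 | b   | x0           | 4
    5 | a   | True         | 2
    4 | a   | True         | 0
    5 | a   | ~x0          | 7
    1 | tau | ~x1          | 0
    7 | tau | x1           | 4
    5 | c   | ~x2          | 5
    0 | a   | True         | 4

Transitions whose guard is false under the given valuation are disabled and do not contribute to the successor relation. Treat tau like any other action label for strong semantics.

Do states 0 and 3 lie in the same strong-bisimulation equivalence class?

Bisimulation quotient by refinement:
  P[0] = {{0,1,2,3,4,5,6,7}}
  P[1] = {{0},{1,7},{2,4},{3},{5},{6}}
  P[2] = {{0},{1},{2},{3},{4},{5},{6},{7}}
8 equivalence class(es) (converged in 3)
class of 0: {0}; class of 3: {3}

Answer: NOT BISIMILAR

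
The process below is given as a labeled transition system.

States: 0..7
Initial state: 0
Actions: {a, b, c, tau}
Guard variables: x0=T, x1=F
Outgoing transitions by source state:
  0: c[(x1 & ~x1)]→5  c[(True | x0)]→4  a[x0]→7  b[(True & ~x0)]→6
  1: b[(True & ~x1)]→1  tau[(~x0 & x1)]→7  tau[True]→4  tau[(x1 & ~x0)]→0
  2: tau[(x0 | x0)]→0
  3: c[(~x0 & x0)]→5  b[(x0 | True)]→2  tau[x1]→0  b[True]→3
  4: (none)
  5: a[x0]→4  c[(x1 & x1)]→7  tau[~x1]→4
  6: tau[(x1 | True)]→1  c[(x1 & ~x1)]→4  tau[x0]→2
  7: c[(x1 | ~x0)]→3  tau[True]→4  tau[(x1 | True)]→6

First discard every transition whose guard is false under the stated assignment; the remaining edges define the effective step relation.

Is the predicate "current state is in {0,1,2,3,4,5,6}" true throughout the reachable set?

Answer: INVARIANT VIOLATED at state 7

Analysis:
Safe = {0,1,2,3,4,5,6}
Reachable = {0,1,2,4,6,7}
  0: ok
  1: ok
  2: ok
  4: ok
  6: ok
  7: VIOLATES
reach 7 via a — violates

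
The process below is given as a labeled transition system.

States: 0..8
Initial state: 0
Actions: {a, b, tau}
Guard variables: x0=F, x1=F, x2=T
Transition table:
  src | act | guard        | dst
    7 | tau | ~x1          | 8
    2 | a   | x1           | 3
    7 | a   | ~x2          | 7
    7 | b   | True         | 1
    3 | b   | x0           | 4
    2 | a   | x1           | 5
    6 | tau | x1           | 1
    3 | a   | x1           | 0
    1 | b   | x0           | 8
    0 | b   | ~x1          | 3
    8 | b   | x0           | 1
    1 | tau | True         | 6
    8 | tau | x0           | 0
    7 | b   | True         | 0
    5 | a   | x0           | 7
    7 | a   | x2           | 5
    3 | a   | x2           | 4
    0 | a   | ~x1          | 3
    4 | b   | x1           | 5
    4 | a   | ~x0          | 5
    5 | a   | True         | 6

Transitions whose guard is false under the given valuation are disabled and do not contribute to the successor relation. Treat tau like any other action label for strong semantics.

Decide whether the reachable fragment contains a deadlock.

R = {0,3,4,5,6}
  0: a→3  b→3  [deg 2]
  3: a→4  [deg 1]
  4: a→5  [deg 1]
  5: a→6  [deg 1]
  6: ∅  [STUCK]
trace reaching 6: b·a·a·a

Answer: DEADLOCK at state 6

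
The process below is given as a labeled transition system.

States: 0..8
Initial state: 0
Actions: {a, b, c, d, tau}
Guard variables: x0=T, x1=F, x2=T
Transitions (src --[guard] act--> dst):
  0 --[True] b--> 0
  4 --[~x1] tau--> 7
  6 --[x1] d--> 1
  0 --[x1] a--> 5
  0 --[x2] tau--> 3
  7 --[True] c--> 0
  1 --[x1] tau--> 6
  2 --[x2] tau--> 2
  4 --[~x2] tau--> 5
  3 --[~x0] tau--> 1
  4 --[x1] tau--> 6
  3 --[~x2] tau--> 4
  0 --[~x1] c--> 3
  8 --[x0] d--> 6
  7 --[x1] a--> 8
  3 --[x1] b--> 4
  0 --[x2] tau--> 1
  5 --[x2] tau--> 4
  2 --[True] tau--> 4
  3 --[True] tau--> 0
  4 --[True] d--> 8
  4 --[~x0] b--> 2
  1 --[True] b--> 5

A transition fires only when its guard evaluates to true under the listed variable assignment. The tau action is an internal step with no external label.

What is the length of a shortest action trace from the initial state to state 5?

Breadth-first toward 5:
  depth 0: {0}
  depth 1: {1,3}
  depth 2: {5}
depth(5)=2, e.g. tau·b

Answer: 2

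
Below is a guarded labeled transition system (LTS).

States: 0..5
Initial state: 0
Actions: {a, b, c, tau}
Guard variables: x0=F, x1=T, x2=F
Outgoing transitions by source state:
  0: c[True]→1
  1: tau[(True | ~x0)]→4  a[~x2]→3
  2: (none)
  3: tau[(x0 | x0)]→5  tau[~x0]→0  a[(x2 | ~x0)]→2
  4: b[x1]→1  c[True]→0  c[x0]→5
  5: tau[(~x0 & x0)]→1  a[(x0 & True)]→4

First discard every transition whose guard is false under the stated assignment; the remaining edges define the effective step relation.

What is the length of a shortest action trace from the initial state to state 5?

BFS to 5:
  L0 = {0}
  L1 = {1}
  L2 = {3,4}
  L3 = {2}
5 never appears.

Answer: UNREACHABLE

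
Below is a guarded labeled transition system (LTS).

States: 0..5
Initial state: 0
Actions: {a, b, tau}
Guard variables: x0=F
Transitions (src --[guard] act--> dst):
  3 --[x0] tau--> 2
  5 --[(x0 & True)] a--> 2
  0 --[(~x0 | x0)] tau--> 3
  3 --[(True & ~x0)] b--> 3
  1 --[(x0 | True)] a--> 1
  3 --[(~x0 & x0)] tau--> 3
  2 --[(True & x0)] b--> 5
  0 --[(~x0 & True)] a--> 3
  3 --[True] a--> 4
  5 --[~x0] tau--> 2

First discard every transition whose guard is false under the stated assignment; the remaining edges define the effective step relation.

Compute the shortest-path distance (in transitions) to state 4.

Breadth-first toward 4:
  depth 0: {0}
  depth 1: {3}
  depth 2: {4}
4 enters at depth 2; path a·a

Answer: 2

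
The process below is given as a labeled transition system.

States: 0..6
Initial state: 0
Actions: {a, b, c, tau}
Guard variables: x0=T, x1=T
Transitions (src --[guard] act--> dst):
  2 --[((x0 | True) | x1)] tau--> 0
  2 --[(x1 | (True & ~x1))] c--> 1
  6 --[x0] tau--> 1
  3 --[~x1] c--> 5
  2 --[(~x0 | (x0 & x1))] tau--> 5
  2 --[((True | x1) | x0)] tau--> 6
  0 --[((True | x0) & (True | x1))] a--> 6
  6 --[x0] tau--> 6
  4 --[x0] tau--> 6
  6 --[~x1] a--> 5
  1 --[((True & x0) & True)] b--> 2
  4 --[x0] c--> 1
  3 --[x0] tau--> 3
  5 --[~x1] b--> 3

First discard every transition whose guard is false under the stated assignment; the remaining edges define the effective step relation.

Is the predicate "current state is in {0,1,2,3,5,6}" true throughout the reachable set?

Answer: INVARIANT HOLDS

Analysis:
Safe = {0,1,2,3,5,6}
R = {0,1,2,5,6}
  0: ok
  1: ok
  2: ok
  5: ok
  6: ok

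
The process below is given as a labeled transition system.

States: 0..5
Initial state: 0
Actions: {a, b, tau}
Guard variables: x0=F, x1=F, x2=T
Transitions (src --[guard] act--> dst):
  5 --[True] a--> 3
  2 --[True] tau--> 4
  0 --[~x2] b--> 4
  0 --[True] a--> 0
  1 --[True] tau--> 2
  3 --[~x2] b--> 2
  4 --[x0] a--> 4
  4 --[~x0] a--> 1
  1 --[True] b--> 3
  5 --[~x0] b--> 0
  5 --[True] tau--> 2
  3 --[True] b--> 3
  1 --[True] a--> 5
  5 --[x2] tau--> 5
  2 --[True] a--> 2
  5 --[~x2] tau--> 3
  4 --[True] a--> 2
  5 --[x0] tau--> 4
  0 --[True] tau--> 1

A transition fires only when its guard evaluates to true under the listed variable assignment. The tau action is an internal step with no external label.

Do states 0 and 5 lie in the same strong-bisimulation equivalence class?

Answer: NOT BISIMILAR

Trace:
Compute ~ classes (split until stable):
  π0 = {{0,1,2,3,4,5}}
  π1 = {{0,2},{1,5},{3},{4}}
  π2 = {{0},{1},{2},{3},{4},{5}}
Fixed point at round 3; 6 class(es).
class of 0: {0}; class of 5: {5}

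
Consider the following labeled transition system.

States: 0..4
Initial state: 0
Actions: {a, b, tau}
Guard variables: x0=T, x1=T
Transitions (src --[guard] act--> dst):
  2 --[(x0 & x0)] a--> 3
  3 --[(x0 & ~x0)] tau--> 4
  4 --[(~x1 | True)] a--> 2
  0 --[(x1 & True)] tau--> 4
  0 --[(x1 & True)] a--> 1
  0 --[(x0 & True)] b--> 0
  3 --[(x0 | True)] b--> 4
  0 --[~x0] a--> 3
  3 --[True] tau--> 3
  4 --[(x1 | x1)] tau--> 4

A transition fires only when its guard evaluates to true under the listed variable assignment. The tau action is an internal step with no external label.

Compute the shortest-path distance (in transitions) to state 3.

Answer: 3

Analysis:
Layered search for 3:
  depth 0: {0}
  depth 1: {1,4}
  depth 2: {2}
  depth 3: {3}
first hit 3 at d=3 via tau·a·a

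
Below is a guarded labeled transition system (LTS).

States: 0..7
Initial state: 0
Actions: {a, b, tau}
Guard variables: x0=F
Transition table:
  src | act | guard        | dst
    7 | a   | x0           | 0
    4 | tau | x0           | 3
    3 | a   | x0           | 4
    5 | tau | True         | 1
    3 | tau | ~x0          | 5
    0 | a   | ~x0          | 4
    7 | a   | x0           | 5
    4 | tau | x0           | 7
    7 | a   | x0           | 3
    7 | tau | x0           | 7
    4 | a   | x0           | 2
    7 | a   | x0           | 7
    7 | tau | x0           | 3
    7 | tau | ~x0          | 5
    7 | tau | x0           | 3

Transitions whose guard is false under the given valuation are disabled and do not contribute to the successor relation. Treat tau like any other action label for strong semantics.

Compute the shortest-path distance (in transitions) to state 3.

Breadth-first toward 3:
  Layer 0: {0}
  Layer 1: {4}
3 never appears.

Answer: UNREACHABLE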